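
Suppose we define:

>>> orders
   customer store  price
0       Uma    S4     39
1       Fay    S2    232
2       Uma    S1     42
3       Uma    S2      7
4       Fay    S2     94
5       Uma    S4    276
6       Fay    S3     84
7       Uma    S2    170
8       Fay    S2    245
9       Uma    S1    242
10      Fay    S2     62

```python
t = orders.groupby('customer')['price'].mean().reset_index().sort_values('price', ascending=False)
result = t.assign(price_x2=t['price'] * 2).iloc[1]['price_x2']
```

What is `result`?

258.666666667

group by customer, mean of price:
customer
Fay    143.400000
Uma    129.333333
Name: price, dtype: float64
reset_index():
  customer       price
0      Fay  143.400000
1      Uma  129.333333
sort by price descending:
  customer       price
0      Fay  143.400000
1      Uma  129.333333
add column price_x2 = t['price'] * 2:
  customer       price    price_x2
0      Fay  143.400000  286.800000
1      Uma  129.333333  258.666667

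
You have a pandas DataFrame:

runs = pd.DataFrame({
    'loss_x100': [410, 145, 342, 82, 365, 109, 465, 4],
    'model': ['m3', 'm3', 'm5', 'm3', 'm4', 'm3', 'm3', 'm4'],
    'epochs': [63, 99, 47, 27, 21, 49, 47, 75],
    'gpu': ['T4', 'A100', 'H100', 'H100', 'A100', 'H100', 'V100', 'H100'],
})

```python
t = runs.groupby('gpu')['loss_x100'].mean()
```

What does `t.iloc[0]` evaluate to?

255.0

group by gpu, mean of loss_x100:
gpu
A100    255.00
H100    134.25
T4      410.00
V100    465.00
Name: loss_x100, dtype: float64
The value at position 0 is 255.0.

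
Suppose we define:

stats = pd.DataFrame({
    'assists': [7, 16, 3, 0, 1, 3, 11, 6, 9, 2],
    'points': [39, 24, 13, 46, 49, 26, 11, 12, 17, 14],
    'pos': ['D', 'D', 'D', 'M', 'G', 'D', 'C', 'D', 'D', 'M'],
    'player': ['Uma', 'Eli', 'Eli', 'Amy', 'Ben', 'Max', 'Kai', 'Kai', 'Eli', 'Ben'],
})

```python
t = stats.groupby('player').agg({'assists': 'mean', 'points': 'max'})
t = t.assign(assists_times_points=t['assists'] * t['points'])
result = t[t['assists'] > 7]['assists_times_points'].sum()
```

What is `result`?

group by player: mean(assists), max(points):
         assists  points
player                  
Amy     0.000000      46
Ben     1.500000      49
Eli     9.333333      24
Kai     8.500000      12
Max     3.000000      26
Uma     7.000000      39
add column assists_times_points = t['assists'] * t['points']:
         assists  points  assists_times_points
player                                        
Amy     0.000000      46                   0.0
Ben     1.500000      49                  73.5
Eli     9.333333      24                 224.0
Kai     8.500000      12                 102.0
Max     3.000000      26                  78.0
Uma     7.000000      39                 273.0
filter rows where assists > 7:
         assists  points  assists_times_points
player                                        
Eli     9.333333      24                 224.0
Kai     8.500000      12                 102.0
sum of column 'assists_times_points' → 326.0

326.0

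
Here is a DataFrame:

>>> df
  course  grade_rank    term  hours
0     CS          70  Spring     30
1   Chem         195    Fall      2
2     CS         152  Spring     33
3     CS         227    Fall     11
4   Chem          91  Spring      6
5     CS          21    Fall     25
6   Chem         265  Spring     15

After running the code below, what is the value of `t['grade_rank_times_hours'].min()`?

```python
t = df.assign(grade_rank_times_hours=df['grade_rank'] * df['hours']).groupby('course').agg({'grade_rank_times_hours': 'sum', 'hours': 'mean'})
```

4911

add column grade_rank_times_hours = df['grade_rank'] * df['hours']:
  course  grade_rank    term  hours  grade_rank_times_hours
0     CS          70  Spring     30                    2100
1   Chem         195    Fall      2                     390
2     CS         152  Spring     33                    5016
3     CS         227    Fall     11                    2497
4   Chem          91  Spring      6                     546
5     CS          21    Fall     25                     525
6   Chem         265  Spring     15                    3975
group by course: sum(grade_rank_times_hours), mean(hours):
        grade_rank_times_hours      hours
course                                   
CS                       10138  24.750000
Chem                      4911   7.666667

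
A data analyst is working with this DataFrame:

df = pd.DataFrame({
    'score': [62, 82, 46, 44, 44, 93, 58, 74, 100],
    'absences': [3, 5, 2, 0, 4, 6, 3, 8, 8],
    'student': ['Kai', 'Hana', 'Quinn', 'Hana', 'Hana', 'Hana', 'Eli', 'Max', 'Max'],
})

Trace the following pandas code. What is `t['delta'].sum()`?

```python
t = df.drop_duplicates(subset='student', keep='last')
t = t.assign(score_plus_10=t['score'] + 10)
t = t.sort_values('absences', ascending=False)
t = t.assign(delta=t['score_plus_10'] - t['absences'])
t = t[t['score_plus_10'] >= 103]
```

199

drop duplicate student (keep=last):
   score  absences student
0     62         3     Kai
2     46         2   Quinn
5     93         6    Hana
6     58         3     Eli
8    100         8     Max
add column score_plus_10 = t['score'] + 10:
   score  absences student  score_plus_10
0     62         3     Kai             72
2     46         2   Quinn             56
5     93         6    Hana            103
6     58         3     Eli             68
8    100         8     Max            110
sort by absences descending:
   score  absences student  score_plus_10
8    100         8     Max            110
5     93         6    Hana            103
0     62         3     Kai             72
6     58         3     Eli             68
2     46         2   Quinn             56
add column delta = t['score_plus_10'] - t['absences']:
   score  absences student  score_plus_10  delta
8    100         8     Max            110    102
5     93         6    Hana            103     97
0     62         3     Kai             72     69
6     58         3     Eli             68     65
2     46         2   Quinn             56     54
filter rows where score_plus_10 >= 103:
   score  absences student  score_plus_10  delta
8    100         8     Max            110    102
5     93         6    Hana            103     97
The sum of column 'delta' is 199.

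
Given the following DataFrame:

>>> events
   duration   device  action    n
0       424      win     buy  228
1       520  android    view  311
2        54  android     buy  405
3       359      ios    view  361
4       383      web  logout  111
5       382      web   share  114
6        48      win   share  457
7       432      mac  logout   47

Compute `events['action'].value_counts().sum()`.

8

value_counts of action:
action
buy       2
view      2
logout    2
share     2
Name: count, dtype: int64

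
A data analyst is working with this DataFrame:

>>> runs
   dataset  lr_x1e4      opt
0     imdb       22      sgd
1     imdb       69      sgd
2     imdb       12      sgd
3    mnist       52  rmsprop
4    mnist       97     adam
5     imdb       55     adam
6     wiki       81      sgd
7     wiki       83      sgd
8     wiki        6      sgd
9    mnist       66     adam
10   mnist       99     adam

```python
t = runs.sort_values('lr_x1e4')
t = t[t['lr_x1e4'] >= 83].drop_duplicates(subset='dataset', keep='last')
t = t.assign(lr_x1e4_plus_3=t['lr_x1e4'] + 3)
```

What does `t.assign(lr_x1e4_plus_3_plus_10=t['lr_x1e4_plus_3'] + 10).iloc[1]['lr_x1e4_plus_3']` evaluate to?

sort by lr_x1e4:
   dataset  lr_x1e4      opt
8     wiki        6      sgd
2     imdb       12      sgd
0     imdb       22      sgd
3    mnist       52  rmsprop
5     imdb       55     adam
9    mnist       66     adam
1     imdb       69      sgd
6     wiki       81      sgd
7     wiki       83      sgd
4    mnist       97     adam
10   mnist       99     adam
filter rows where lr_x1e4 >= 83:
   dataset  lr_x1e4   opt
7     wiki       83   sgd
4    mnist       97  adam
10   mnist       99  adam
drop duplicate dataset (keep=last):
   dataset  lr_x1e4   opt
7     wiki       83   sgd
10   mnist       99  adam
add column lr_x1e4_plus_3 = t['lr_x1e4'] + 3:
   dataset  lr_x1e4   opt  lr_x1e4_plus_3
7     wiki       83   sgd              86
10   mnist       99  adam             102
add column lr_x1e4_plus_3_plus_10 = t['lr_x1e4_plus_3'] + 10:
   dataset  lr_x1e4   opt  lr_x1e4_plus_3  lr_x1e4_plus_3_plus_10
7     wiki       83   sgd              86                      96
10   mnist       99  adam             102                     112
Reading off the value at position 1, column 'lr_x1e4_plus_3', we get 102.

102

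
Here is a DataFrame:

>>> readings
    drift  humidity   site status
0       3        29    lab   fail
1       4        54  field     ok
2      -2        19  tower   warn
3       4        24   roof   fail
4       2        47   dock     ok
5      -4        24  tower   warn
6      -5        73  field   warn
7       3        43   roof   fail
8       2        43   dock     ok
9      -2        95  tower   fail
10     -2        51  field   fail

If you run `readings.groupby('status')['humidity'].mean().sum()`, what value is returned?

135.066666667

group by status, mean of humidity:
status
fail    48.400000
ok      48.000000
warn    38.666667
Name: humidity, dtype: float64
Taking the sum of the resulting series gives 135.066666667.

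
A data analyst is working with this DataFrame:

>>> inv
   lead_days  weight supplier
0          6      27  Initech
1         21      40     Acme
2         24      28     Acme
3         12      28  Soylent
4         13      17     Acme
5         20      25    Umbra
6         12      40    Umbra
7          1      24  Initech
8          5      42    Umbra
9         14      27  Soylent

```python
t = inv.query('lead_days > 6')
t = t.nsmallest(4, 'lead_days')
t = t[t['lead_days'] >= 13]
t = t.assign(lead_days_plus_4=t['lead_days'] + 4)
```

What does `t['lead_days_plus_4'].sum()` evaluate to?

filter rows where lead_days > 6:
   lead_days  weight supplier
1         21      40     Acme
2         24      28     Acme
3         12      28  Soylent
4         13      17     Acme
5         20      25    Umbra
6         12      40    Umbra
9         14      27  Soylent
take 4 rows with smallest lead_days:
   lead_days  weight supplier
3         12      28  Soylent
6         12      40    Umbra
4         13      17     Acme
9         14      27  Soylent
filter rows where lead_days >= 13:
   lead_days  weight supplier
4         13      17     Acme
9         14      27  Soylent
add column lead_days_plus_4 = t['lead_days'] + 4:
   lead_days  weight supplier  lead_days_plus_4
4         13      17     Acme                17
9         14      27  Soylent                18
So sum() = 35.

35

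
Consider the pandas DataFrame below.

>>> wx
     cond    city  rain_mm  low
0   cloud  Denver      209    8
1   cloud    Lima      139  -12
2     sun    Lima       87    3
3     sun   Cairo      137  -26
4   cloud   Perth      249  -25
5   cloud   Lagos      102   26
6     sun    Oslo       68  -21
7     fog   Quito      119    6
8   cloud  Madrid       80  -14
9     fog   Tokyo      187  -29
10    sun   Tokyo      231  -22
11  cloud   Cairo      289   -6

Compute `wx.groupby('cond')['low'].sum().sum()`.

group by cond, sum of low:
cond
cloud   -23
fog     -23
sun     -66
Name: low, dtype: int64
So sum() = -112.

-112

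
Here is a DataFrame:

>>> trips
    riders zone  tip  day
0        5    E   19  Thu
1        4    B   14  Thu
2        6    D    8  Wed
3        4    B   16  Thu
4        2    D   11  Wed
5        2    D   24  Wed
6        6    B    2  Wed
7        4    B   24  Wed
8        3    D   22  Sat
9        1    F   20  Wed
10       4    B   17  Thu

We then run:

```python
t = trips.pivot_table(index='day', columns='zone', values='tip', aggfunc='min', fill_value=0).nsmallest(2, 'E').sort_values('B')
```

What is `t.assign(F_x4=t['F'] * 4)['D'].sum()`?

pivot: rows=day, cols=zone, min(tip):
zone   B   D   E   F
day                 
Sat    0  22   0   0
Thu   14   0  19   0
Wed    2   8   0  20
take 2 rows with smallest E:
zone  B   D  E   F
day               
Sat   0  22  0   0
Wed   2   8  0  20
sort by B:
zone  B   D  E   F
day               
Sat   0  22  0   0
Wed   2   8  0  20
add column F_x4 = t['F'] * 4:
zone  B   D  E   F  F_x4
day                     
Sat   0  22  0   0     0
Wed   2   8  0  20    80

30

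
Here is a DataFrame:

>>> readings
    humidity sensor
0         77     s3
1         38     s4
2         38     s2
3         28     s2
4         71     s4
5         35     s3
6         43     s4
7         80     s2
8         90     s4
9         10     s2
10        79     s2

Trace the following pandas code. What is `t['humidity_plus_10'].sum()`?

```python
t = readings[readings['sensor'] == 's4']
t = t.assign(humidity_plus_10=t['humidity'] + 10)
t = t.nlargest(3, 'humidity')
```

filter rows where sensor == 's4':
   humidity sensor
1        38     s4
4        71     s4
6        43     s4
8        90     s4
add column humidity_plus_10 = t['humidity'] + 10:
   humidity sensor  humidity_plus_10
1        38     s4                48
4        71     s4                81
6        43     s4                53
8        90     s4               100
take 3 rows with largest humidity:
   humidity sensor  humidity_plus_10
8        90     s4               100
4        71     s4                81
6        43     s4                53
Taking the sum of column 'humidity_plus_10' gives 234.

234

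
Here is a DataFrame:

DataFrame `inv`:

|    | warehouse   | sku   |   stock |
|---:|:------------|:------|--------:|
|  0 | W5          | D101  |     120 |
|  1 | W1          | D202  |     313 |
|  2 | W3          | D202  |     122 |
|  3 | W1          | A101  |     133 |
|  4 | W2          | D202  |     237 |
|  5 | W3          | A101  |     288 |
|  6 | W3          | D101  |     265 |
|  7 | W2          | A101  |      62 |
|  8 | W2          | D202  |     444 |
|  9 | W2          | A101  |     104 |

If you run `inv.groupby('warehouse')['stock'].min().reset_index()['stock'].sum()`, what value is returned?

437

group by warehouse, min of stock:
warehouse
W1    133
W2     62
W3    122
W5    120
Name: stock, dtype: int64
reset_index():
  warehouse  stock
0        W1    133
1        W2     62
2        W3    122
3        W5    120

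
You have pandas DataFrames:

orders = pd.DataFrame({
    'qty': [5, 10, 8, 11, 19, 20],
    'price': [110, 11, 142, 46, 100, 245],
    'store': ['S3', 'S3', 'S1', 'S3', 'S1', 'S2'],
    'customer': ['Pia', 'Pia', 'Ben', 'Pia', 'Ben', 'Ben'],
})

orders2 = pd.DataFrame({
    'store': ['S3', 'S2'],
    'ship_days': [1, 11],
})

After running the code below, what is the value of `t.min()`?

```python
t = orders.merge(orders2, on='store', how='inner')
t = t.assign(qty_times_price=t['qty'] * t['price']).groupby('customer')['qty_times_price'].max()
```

550

merge on 'store' (how='inner') → 4 rows:
   qty  price store customer  ship_days
0    5    110    S3      Pia          1
1   10     11    S3      Pia          1
2   11     46    S3      Pia          1
3   20    245    S2      Ben         11
add column qty_times_price = t['qty'] * t['price']:
   qty  price store customer  ship_days  qty_times_price
0    5    110    S3      Pia          1              550
1   10     11    S3      Pia          1              110
2   11     46    S3      Pia          1              506
3   20    245    S2      Ben         11             4900
group by customer, max of qty_times_price:
customer
Ben    4900
Pia     550
Name: qty_times_price, dtype: int64
So min() = 550.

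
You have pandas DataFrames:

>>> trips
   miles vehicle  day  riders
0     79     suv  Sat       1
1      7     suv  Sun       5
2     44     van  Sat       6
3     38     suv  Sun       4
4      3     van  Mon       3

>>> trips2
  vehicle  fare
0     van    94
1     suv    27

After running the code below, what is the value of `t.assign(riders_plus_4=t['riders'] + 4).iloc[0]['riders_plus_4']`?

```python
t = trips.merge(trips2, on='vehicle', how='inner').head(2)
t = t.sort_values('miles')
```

merge on 'vehicle' (how='inner') → 5 rows:
   miles vehicle  day  riders  fare
0     79     suv  Sat       1    27
1      7     suv  Sun       5    27
2     44     van  Sat       6    94
3     38     suv  Sun       4    27
4      3     van  Mon       3    94
take first 2 rows:
   miles vehicle  day  riders  fare
0     79     suv  Sat       1    27
1      7     suv  Sun       5    27
sort by miles:
   miles vehicle  day  riders  fare
1      7     suv  Sun       5    27
0     79     suv  Sat       1    27
add column riders_plus_4 = t['riders'] + 4:
   miles vehicle  day  riders  fare  riders_plus_4
1      7     suv  Sun       5    27              9
0     79     suv  Sat       1    27              5
value at position 0, column 'riders_plus_4' → 9

9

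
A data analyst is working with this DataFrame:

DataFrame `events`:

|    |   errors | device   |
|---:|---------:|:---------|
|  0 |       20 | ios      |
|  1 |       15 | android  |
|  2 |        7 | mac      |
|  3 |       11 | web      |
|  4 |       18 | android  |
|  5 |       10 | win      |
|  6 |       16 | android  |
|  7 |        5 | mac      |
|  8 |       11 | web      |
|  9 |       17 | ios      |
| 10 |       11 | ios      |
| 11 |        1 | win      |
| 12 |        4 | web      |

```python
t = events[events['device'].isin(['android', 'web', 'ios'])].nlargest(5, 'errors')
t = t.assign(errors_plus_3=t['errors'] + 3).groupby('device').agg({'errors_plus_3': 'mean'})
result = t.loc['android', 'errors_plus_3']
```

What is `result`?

filter rows where device in ['android', 'web', 'ios']:
    errors   device
0       20      ios
1       15  android
3       11      web
4       18  android
6       16  android
8       11      web
9       17      ios
10      11      ios
12       4      web
take 5 rows with largest errors:
   errors   device
0      20      ios
4      18  android
9      17      ios
6      16  android
1      15  android
add column errors_plus_3 = t['errors'] + 3:
   errors   device  errors_plus_3
0      20      ios             23
4      18  android             21
9      17      ios             20
6      16  android             19
1      15  android             18
group by device, mean of errors_plus_3:
         errors_plus_3
device                
android      19.333333
ios          21.500000

19.3333333333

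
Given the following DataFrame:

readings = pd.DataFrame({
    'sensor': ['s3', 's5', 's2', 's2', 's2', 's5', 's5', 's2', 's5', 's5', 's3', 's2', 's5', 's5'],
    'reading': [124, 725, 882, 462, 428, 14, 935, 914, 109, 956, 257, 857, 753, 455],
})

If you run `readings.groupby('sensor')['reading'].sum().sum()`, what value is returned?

7871

group by sensor, sum of reading:
sensor
s2    3543
s3     381
s5    3947
Name: reading, dtype: int64
Finally, sum of the resulting series = 7871.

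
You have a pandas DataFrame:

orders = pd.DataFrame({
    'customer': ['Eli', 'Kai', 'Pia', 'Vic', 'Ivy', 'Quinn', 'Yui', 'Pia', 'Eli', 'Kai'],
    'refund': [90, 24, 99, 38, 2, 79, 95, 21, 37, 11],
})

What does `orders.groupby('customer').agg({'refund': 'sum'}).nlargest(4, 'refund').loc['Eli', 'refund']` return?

group by customer, sum of refund:
          refund
customer        
Eli          127
Ivy            2
Kai           35
Pia          120
Quinn         79
Vic           38
Yui           95
take 4 rows with largest refund:
          refund
customer        
Eli          127
Pia          120
Yui           95
Quinn         79
Reading off the value at row 'Eli', column 'refund', we get 127.

127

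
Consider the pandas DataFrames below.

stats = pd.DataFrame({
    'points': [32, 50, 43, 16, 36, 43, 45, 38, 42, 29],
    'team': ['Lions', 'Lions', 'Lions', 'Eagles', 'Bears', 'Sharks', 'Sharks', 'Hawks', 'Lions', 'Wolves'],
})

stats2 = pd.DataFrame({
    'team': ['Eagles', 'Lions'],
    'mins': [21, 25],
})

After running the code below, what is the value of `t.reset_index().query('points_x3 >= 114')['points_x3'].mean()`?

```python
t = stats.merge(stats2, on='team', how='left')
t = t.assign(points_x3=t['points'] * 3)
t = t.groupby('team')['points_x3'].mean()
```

123.75

merge on 'team' (how='left') → 10 rows:
   points    team  mins
0      32   Lions  25.0
1      50   Lions  25.0
2      43   Lions  25.0
3      16  Eagles  21.0
4      36   Bears   NaN
5      43  Sharks   NaN
6      45  Sharks   NaN
7      38   Hawks   NaN
8      42   Lions  25.0
9      29  Wolves   NaN
add column points_x3 = t['points'] * 3:
   points    team  mins  points_x3
0      32   Lions  25.0         96
1      50   Lions  25.0        150
2      43   Lions  25.0        129
3      16  Eagles  21.0         48
4      36   Bears   NaN        108
5      43  Sharks   NaN        129
6      45  Sharks   NaN        135
7      38   Hawks   NaN        114
8      42   Lions  25.0        126
9      29  Wolves   NaN         87
group by team, mean of points_x3:
team
Bears     108.00
Eagles     48.00
Hawks     114.00
Lions     125.25
Sharks    132.00
Wolves     87.00
Name: points_x3, dtype: float64
reset_index():
     team  points_x3
0   Bears     108.00
1  Eagles      48.00
2   Hawks     114.00
3   Lions     125.25
4  Sharks     132.00
5  Wolves      87.00
filter rows where points_x3 >= 114:
     team  points_x3
2   Hawks     114.00
3   Lions     125.25
4  Sharks     132.00
Hence 123.75.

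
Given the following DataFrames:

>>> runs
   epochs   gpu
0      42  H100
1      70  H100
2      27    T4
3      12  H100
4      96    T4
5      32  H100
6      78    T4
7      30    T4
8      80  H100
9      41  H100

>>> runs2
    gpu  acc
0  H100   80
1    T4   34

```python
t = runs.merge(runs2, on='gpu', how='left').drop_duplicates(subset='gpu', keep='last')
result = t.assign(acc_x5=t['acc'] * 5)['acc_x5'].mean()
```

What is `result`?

285.0

merge on 'gpu' (how='left') → 10 rows:
   epochs   gpu  acc
0      42  H100   80
1      70  H100   80
2      27    T4   34
3      12  H100   80
4      96    T4   34
5      32  H100   80
6      78    T4   34
7      30    T4   34
8      80  H100   80
9      41  H100   80
drop duplicate gpu (keep=last):
   epochs   gpu  acc
7      30    T4   34
9      41  H100   80
add column acc_x5 = t['acc'] * 5:
   epochs   gpu  acc  acc_x5
7      30    T4   34     170
9      41  H100   80     400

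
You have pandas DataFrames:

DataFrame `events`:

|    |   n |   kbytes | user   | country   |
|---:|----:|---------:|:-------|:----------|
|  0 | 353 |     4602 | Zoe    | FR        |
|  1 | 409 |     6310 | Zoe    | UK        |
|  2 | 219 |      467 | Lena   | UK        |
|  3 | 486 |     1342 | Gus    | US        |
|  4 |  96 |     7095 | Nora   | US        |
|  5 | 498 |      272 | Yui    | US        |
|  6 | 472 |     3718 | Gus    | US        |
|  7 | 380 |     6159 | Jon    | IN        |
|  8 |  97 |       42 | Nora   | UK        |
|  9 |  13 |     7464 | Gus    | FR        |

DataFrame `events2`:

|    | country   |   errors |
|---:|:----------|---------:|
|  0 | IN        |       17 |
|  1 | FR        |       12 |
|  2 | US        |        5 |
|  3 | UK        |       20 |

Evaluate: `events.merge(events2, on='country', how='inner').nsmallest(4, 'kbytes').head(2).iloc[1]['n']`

498

merge on 'country' (how='inner') → 10 rows:
     n  kbytes  user country  errors
0  353    4602   Zoe      FR      12
1  409    6310   Zoe      UK      20
2  219     467  Lena      UK      20
3  486    1342   Gus      US       5
4   96    7095  Nora      US       5
5  498     272   Yui      US       5
6  472    3718   Gus      US       5
7  380    6159   Jon      IN      17
8   97      42  Nora      UK      20
9   13    7464   Gus      FR      12
take 4 rows with smallest kbytes:
     n  kbytes  user country  errors
8   97      42  Nora      UK      20
5  498     272   Yui      US       5
2  219     467  Lena      UK      20
3  486    1342   Gus      US       5
take first 2 rows:
     n  kbytes  user country  errors
8   97      42  Nora      UK      20
5  498     272   Yui      US       5
value at position 1, column 'n' → 498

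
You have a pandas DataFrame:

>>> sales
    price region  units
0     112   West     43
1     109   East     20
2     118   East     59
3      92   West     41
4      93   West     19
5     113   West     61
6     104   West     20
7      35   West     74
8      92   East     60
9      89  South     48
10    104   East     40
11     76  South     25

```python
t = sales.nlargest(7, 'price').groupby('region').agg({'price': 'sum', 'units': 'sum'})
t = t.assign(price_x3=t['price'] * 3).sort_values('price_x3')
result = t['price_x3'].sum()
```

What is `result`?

2259

take 7 rows with largest price:
    price region  units
2     118   East     59
5     113   West     61
0     112   West     43
1     109   East     20
6     104   West     20
10    104   East     40
4      93   West     19
group by region: sum(price), sum(units):
        price  units
region              
East      331    119
West      422    143
add column price_x3 = t['price'] * 3:
        price  units  price_x3
region                        
East      331    119       993
West      422    143      1266
sort by price_x3:
        price  units  price_x3
region                        
East      331    119       993
West      422    143      1266
Then the sum of column 'price_x3': 2259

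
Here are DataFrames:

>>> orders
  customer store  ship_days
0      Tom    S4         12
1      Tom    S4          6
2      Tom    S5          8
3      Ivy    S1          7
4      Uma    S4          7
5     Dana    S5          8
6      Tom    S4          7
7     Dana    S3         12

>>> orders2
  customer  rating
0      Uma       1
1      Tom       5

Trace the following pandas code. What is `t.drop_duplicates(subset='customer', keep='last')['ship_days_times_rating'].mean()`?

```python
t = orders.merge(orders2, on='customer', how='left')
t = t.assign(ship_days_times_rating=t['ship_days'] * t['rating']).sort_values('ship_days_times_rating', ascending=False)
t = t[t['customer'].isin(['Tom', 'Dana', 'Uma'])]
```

18.5

merge on 'customer' (how='left') → 8 rows:
  customer store  ship_days  rating
0      Tom    S4         12     5.0
1      Tom    S4          6     5.0
2      Tom    S5          8     5.0
3      Ivy    S1          7     NaN
4      Uma    S4          7     1.0
5     Dana    S5          8     NaN
6      Tom    S4          7     5.0
7     Dana    S3         12     NaN
add column ship_days_times_rating = t['ship_days'] * t['rating']:
  customer store  ship_days  rating  ship_days_times_rating
0      Tom    S4         12     5.0                    60.0
1      Tom    S4          6     5.0                    30.0
2      Tom    S5          8     5.0                    40.0
3      Ivy    S1          7     NaN                     NaN
4      Uma    S4          7     1.0                     7.0
5     Dana    S5          8     NaN                     NaN
6      Tom    S4          7     5.0                    35.0
7     Dana    S3         12     NaN                     NaN
sort by ship_days_times_rating descending:
  customer store  ship_days  rating  ship_days_times_rating
0      Tom    S4         12     5.0                    60.0
2      Tom    S5          8     5.0                    40.0
6      Tom    S4          7     5.0                    35.0
1      Tom    S4          6     5.0                    30.0
4      Uma    S4          7     1.0                     7.0
3      Ivy    S1          7     NaN                     NaN
5     Dana    S5          8     NaN                     NaN
7     Dana    S3         12     NaN                     NaN
filter rows where customer in ['Tom', 'Dana', 'Uma']:
  customer store  ship_days  rating  ship_days_times_rating
0      Tom    S4         12     5.0                    60.0
2      Tom    S5          8     5.0                    40.0
6      Tom    S4          7     5.0                    35.0
1      Tom    S4          6     5.0                    30.0
4      Uma    S4          7     1.0                     7.0
5     Dana    S5          8     NaN                     NaN
7     Dana    S3         12     NaN                     NaN
drop duplicate customer (keep=last):
  customer store  ship_days  rating  ship_days_times_rating
1      Tom    S4          6     5.0                    30.0
4      Uma    S4          7     1.0                     7.0
7     Dana    S3         12     NaN                     NaN
Reading off the mean of column 'ship_days_times_rating', we get 18.5.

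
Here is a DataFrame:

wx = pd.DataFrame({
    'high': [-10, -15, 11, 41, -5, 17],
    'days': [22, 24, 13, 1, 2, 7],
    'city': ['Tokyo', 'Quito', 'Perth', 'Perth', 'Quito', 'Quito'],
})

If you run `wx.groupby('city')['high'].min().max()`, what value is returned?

group by city, min of high:
city
Perth    11
Quito   -15
Tokyo   -10
Name: high, dtype: int64
Then the max of the resulting series: 11

11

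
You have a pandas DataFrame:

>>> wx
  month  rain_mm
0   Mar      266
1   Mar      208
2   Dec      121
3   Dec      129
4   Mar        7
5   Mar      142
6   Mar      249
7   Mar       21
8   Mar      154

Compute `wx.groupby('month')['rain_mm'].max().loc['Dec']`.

129

group by month, max of rain_mm:
month
Dec    129
Mar    266
Name: rain_mm, dtype: int64
value at index 'Dec' → 129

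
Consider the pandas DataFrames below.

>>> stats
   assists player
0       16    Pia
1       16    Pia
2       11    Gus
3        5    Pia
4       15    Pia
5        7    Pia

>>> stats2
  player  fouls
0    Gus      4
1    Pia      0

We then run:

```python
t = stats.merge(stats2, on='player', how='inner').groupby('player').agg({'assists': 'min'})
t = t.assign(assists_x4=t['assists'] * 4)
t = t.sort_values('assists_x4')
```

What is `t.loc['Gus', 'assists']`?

11

merge on 'player' (how='inner') → 6 rows:
   assists player  fouls
0       16    Pia      0
1       16    Pia      0
2       11    Gus      4
3        5    Pia      0
4       15    Pia      0
5        7    Pia      0
group by player, min of assists:
        assists
player         
Gus          11
Pia           5
add column assists_x4 = t['assists'] * 4:
        assists  assists_x4
player                     
Gus          11          44
Pia           5          20
sort by assists_x4:
        assists  assists_x4
player                     
Pia           5          20
Gus          11          44
value at row 'Gus', column 'assists' → 11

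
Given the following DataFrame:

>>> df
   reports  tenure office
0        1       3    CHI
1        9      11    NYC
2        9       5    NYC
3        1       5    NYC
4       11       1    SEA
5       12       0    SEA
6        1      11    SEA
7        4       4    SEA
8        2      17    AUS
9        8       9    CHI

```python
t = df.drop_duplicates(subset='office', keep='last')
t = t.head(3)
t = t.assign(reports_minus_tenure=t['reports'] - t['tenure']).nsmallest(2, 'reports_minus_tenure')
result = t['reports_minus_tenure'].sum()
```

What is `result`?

drop duplicate office (keep=last):
   reports  tenure office
3        1       5    NYC
7        4       4    SEA
8        2      17    AUS
9        8       9    CHI
take first 3 rows:
   reports  tenure office
3        1       5    NYC
7        4       4    SEA
8        2      17    AUS
add column reports_minus_tenure = t['reports'] - t['tenure']:
   reports  tenure office  reports_minus_tenure
3        1       5    NYC                    -4
7        4       4    SEA                     0
8        2      17    AUS                   -15
take 2 rows with smallest reports_minus_tenure:
   reports  tenure office  reports_minus_tenure
8        2      17    AUS                   -15
3        1       5    NYC                    -4

-19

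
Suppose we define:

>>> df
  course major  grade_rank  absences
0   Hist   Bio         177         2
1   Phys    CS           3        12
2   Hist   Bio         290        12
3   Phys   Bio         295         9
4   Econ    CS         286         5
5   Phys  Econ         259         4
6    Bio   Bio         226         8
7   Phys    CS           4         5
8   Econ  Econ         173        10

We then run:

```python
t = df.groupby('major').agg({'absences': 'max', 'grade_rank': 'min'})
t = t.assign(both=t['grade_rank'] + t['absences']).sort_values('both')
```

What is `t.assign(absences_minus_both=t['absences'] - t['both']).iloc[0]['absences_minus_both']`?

-3

group by major: max(absences), min(grade_rank):
       absences  grade_rank
major                      
Bio          12         177
CS           12           3
Econ         10         173
add column both = t['grade_rank'] + t['absences']:
       absences  grade_rank  both
major                            
Bio          12         177   189
CS           12           3    15
Econ         10         173   183
sort by both:
       absences  grade_rank  both
major                            
CS           12           3    15
Econ         10         173   183
Bio          12         177   189
add column absences_minus_both = t['absences'] - t['both']:
       absences  grade_rank  both  absences_minus_both
major                                                 
CS           12           3    15                   -3
Econ         10         173   183                 -173
Bio          12         177   189                 -177
Finally, value at position 0, column 'absences_minus_both' = -3.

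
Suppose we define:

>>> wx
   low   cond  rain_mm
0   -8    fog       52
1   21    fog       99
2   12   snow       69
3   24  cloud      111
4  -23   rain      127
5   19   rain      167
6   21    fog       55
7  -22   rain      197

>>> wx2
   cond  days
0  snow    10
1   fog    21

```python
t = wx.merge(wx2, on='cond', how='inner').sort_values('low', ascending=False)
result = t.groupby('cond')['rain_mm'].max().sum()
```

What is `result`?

merge on 'cond' (how='inner') → 4 rows:
   low  cond  rain_mm  days
0   -8   fog       52    21
1   21   fog       99    21
2   12  snow       69    10
3   21   fog       55    21
sort by low descending:
   low  cond  rain_mm  days
1   21   fog       99    21
3   21   fog       55    21
2   12  snow       69    10
0   -8   fog       52    21
group by cond, max of rain_mm:
cond
fog     99
snow    69
Name: rain_mm, dtype: int64
The sum of the resulting series is 168.

168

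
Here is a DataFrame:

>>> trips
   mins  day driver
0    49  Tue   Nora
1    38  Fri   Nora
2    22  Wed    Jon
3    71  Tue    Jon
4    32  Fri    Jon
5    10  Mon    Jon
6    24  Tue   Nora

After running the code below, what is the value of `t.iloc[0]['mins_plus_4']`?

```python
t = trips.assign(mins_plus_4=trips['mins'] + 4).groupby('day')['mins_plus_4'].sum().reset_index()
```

add column mins_plus_4 = trips['mins'] + 4:
   mins  day driver  mins_plus_4
0    49  Tue   Nora           53
1    38  Fri   Nora           42
2    22  Wed    Jon           26
3    71  Tue    Jon           75
4    32  Fri    Jon           36
5    10  Mon    Jon           14
6    24  Tue   Nora           28
group by day, sum of mins_plus_4:
day
Fri     78
Mon     14
Tue    156
Wed     26
Name: mins_plus_4, dtype: int64
reset_index():
   day  mins_plus_4
0  Fri           78
1  Mon           14
2  Tue          156
3  Wed           26
Taking the value at position 0, column 'mins_plus_4' gives 78.

78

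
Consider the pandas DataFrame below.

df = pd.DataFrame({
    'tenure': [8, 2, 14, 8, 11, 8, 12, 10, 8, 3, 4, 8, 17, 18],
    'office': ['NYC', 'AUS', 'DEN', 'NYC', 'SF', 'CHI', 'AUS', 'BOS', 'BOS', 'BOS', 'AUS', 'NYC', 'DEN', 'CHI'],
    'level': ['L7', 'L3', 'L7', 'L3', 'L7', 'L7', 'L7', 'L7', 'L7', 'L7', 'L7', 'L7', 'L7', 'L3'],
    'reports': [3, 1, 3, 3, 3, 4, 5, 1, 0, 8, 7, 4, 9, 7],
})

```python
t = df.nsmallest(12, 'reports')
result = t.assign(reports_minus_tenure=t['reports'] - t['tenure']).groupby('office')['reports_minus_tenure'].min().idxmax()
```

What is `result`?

take 12 rows with smallest reports:
    tenure office level  reports
8        8    BOS    L7        0
1        2    AUS    L3        1
7       10    BOS    L7        1
0        8    NYC    L7        3
2       14    DEN    L7        3
3        8    NYC    L3        3
4       11     SF    L7        3
5        8    CHI    L7        4
11       8    NYC    L7        4
6       12    AUS    L7        5
10       4    AUS    L7        7
13      18    CHI    L3        7
add column reports_minus_tenure = t['reports'] - t['tenure']:
    tenure office level  reports  reports_minus_tenure
8        8    BOS    L7        0                    -8
1        2    AUS    L3        1                    -1
7       10    BOS    L7        1                    -9
0        8    NYC    L7        3                    -5
2       14    DEN    L7        3                   -11
3        8    NYC    L3        3                    -5
4       11     SF    L7        3                    -8
5        8    CHI    L7        4                    -4
11       8    NYC    L7        4                    -4
6       12    AUS    L7        5                    -7
10       4    AUS    L7        7                     3
13      18    CHI    L3        7                   -11
group by office, min of reports_minus_tenure:
office
AUS    -7
BOS    -9
CHI   -11
DEN   -11
NYC    -5
SF     -8
Name: reports_minus_tenure, dtype: int64
Taking the label with the largest value gives NYC.

NYC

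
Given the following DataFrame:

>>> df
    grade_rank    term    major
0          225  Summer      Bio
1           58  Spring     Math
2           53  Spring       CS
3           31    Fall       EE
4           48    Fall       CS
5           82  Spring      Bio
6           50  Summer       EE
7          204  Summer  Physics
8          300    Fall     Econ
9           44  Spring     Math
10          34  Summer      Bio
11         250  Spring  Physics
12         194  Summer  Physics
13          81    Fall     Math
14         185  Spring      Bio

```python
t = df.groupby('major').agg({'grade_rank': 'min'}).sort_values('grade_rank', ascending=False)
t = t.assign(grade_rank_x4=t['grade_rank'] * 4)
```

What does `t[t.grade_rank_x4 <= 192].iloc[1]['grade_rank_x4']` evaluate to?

group by major, min of grade_rank:
         grade_rank
major              
Bio              34
CS               48
EE               31
Econ            300
Math             44
Physics         194
sort by grade_rank descending:
         grade_rank
major              
Econ            300
Physics         194
CS               48
Math             44
Bio              34
EE               31
add column grade_rank_x4 = t['grade_rank'] * 4:
         grade_rank  grade_rank_x4
major                             
Econ            300           1200
Physics         194            776
CS               48            192
Math             44            176
Bio              34            136
EE               31            124
filter rows where grade_rank_x4 <= 192:
       grade_rank  grade_rank_x4
major                           
CS             48            192
Math           44            176
Bio            34            136
EE             31            124

176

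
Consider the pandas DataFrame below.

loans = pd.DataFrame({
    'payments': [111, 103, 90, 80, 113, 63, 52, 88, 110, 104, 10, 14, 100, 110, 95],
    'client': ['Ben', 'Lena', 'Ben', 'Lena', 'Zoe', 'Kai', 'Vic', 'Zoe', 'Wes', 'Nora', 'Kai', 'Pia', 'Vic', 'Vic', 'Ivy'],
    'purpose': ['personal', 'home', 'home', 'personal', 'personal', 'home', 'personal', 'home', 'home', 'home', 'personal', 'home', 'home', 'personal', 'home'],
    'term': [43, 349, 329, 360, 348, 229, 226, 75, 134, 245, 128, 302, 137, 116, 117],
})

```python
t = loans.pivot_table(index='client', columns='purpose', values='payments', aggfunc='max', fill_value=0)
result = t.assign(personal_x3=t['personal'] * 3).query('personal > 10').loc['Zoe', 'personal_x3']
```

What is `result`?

pivot: rows=client, cols=purpose, max(payments):
purpose  home  personal
client                 
Ben        90       111
Ivy        95         0
Kai        63        10
Lena      103        80
Nora      104         0
Pia        14         0
Vic       100       110
Wes       110         0
Zoe        88       113
add column personal_x3 = t['personal'] * 3:
purpose  home  personal  personal_x3
client                              
Ben        90       111          333
Ivy        95         0            0
Kai        63        10           30
Lena      103        80          240
Nora      104         0            0
Pia        14         0            0
Vic       100       110          330
Wes       110         0            0
Zoe        88       113          339
filter rows where personal > 10:
purpose  home  personal  personal_x3
client                              
Ben        90       111          333
Lena      103        80          240
Vic       100       110          330
Zoe        88       113          339

339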